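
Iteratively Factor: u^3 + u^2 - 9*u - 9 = (u + 1)*(u^2 - 9) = (u - 3)*(u + 1)*(u + 3)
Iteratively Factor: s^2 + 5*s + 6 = (s + 3)*(s + 2)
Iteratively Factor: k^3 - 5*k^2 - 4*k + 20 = (k + 2)*(k^2 - 7*k + 10) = (k - 5)*(k + 2)*(k - 2)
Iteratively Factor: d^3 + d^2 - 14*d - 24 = (d + 3)*(d^2 - 2*d - 8) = (d - 4)*(d + 3)*(d + 2)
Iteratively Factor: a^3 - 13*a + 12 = (a + 4)*(a^2 - 4*a + 3) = (a - 1)*(a + 4)*(a - 3)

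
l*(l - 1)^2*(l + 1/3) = l^4 - 5*l^3/3 + l^2/3 + l/3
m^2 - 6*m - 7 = (m - 7)*(m + 1)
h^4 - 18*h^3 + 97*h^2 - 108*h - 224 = (h - 8)*(h - 7)*(h - 4)*(h + 1)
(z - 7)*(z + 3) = z^2 - 4*z - 21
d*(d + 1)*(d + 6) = d^3 + 7*d^2 + 6*d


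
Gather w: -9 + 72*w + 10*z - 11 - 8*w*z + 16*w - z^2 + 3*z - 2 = w*(88 - 8*z) - z^2 + 13*z - 22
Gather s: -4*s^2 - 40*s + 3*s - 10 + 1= -4*s^2 - 37*s - 9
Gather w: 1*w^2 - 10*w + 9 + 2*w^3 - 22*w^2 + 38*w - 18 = 2*w^3 - 21*w^2 + 28*w - 9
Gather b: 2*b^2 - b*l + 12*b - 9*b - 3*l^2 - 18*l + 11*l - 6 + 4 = 2*b^2 + b*(3 - l) - 3*l^2 - 7*l - 2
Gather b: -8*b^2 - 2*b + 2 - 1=-8*b^2 - 2*b + 1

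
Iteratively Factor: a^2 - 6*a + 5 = (a - 5)*(a - 1)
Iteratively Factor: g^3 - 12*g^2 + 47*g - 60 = (g - 5)*(g^2 - 7*g + 12) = (g - 5)*(g - 4)*(g - 3)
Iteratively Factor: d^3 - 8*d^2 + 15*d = (d - 3)*(d^2 - 5*d) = d*(d - 3)*(d - 5)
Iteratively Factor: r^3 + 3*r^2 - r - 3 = (r - 1)*(r^2 + 4*r + 3) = (r - 1)*(r + 3)*(r + 1)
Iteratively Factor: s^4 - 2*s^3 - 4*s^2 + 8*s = (s)*(s^3 - 2*s^2 - 4*s + 8) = s*(s - 2)*(s^2 - 4) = s*(s - 2)^2*(s + 2)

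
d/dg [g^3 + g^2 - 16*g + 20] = 3*g^2 + 2*g - 16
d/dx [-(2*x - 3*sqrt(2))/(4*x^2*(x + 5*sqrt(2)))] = (x^2 + sqrt(2)*x/4 - 15)/(x^3*(x^2 + 10*sqrt(2)*x + 50))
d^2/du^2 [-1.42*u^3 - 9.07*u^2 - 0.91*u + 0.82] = -8.52*u - 18.14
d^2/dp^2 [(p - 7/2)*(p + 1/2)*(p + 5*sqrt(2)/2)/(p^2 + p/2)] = -35*sqrt(2)/(2*p^3)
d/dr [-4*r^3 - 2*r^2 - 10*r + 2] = -12*r^2 - 4*r - 10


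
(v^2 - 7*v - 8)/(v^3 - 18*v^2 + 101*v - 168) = (v + 1)/(v^2 - 10*v + 21)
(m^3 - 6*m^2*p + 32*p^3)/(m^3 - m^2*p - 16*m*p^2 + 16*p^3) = (-m^2 + 2*m*p + 8*p^2)/(-m^2 - 3*m*p + 4*p^2)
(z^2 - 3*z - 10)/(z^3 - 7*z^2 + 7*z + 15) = (z + 2)/(z^2 - 2*z - 3)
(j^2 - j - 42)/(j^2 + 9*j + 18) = (j - 7)/(j + 3)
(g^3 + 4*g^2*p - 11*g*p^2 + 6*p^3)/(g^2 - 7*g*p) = (g^3 + 4*g^2*p - 11*g*p^2 + 6*p^3)/(g*(g - 7*p))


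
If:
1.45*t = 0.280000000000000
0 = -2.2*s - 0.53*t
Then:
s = -0.05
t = 0.19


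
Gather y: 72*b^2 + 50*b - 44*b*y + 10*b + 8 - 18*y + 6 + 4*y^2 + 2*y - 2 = 72*b^2 + 60*b + 4*y^2 + y*(-44*b - 16) + 12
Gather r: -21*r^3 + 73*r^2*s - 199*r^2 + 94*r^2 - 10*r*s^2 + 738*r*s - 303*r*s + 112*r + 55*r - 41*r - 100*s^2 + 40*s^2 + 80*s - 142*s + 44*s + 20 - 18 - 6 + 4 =-21*r^3 + r^2*(73*s - 105) + r*(-10*s^2 + 435*s + 126) - 60*s^2 - 18*s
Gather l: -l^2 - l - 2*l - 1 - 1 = -l^2 - 3*l - 2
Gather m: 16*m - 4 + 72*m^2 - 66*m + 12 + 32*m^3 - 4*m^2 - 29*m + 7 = 32*m^3 + 68*m^2 - 79*m + 15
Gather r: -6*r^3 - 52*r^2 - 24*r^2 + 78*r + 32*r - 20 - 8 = -6*r^3 - 76*r^2 + 110*r - 28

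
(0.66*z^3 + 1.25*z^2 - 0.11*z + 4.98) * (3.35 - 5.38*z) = -3.5508*z^4 - 4.514*z^3 + 4.7793*z^2 - 27.1609*z + 16.683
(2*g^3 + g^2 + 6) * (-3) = -6*g^3 - 3*g^2 - 18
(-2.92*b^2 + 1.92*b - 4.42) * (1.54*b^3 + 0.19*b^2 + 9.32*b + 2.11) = -4.4968*b^5 + 2.402*b^4 - 33.6564*b^3 + 10.8934*b^2 - 37.1432*b - 9.3262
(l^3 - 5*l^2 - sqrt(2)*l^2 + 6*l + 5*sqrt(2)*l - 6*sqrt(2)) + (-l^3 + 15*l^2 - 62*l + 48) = -sqrt(2)*l^2 + 10*l^2 - 56*l + 5*sqrt(2)*l - 6*sqrt(2) + 48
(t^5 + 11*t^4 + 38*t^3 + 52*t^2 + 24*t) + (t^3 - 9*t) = t^5 + 11*t^4 + 39*t^3 + 52*t^2 + 15*t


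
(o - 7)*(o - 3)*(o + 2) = o^3 - 8*o^2 + o + 42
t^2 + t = t*(t + 1)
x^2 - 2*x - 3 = (x - 3)*(x + 1)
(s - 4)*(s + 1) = s^2 - 3*s - 4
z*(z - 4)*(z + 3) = z^3 - z^2 - 12*z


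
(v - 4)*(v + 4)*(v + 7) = v^3 + 7*v^2 - 16*v - 112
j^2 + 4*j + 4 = (j + 2)^2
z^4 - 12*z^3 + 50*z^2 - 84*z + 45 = (z - 5)*(z - 3)^2*(z - 1)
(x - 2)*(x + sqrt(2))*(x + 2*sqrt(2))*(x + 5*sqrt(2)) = x^4 - 2*x^3 + 8*sqrt(2)*x^3 - 16*sqrt(2)*x^2 + 34*x^2 - 68*x + 20*sqrt(2)*x - 40*sqrt(2)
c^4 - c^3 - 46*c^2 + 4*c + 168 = (c - 7)*(c - 2)*(c + 2)*(c + 6)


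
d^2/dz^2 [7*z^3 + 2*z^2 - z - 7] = 42*z + 4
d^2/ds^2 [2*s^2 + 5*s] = 4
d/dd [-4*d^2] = -8*d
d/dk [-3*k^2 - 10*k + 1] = -6*k - 10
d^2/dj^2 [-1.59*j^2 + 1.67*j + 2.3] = -3.18000000000000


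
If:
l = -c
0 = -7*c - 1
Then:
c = -1/7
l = 1/7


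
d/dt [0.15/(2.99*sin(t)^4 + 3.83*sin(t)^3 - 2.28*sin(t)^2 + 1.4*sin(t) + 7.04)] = (-1.794*sin(t)^3 - 1.7235*sin(t)^2 + 0.684*sin(t) - 0.21)*cos(t)/(2.99*sin(t)^4 + 3.83*sin(t)^3 - 2.28*sin(t)^2 + 1.4*sin(t) + 7.04)^2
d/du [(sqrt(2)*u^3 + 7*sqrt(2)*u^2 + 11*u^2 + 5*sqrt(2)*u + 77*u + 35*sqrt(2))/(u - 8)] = (2*sqrt(2)*u^3 - 17*sqrt(2)*u^2 + 11*u^2 - 176*u - 112*sqrt(2)*u - 616 - 75*sqrt(2))/(u^2 - 16*u + 64)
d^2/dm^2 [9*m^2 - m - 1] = 18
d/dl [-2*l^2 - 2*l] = -4*l - 2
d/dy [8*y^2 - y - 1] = 16*y - 1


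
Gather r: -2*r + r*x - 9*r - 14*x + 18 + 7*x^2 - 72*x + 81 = r*(x - 11) + 7*x^2 - 86*x + 99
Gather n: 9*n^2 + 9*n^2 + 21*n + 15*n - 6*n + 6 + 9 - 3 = 18*n^2 + 30*n + 12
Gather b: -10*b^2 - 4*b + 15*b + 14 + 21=-10*b^2 + 11*b + 35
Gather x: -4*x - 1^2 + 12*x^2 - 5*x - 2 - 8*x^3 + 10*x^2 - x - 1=-8*x^3 + 22*x^2 - 10*x - 4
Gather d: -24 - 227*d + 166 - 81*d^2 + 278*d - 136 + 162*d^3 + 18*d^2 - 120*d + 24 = 162*d^3 - 63*d^2 - 69*d + 30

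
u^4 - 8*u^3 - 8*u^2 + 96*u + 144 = (u - 6)^2*(u + 2)^2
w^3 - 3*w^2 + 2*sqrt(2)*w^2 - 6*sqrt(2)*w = w*(w - 3)*(w + 2*sqrt(2))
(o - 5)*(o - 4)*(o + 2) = o^3 - 7*o^2 + 2*o + 40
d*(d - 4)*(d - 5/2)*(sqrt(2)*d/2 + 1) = sqrt(2)*d^4/2 - 13*sqrt(2)*d^3/4 + d^3 - 13*d^2/2 + 5*sqrt(2)*d^2 + 10*d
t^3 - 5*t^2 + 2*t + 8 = (t - 4)*(t - 2)*(t + 1)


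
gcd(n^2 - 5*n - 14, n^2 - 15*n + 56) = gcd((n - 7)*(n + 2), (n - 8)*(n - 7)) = n - 7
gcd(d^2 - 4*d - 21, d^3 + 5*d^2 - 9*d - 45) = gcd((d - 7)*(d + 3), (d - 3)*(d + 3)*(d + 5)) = d + 3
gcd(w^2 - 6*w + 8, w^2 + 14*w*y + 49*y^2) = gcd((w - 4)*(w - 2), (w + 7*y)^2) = 1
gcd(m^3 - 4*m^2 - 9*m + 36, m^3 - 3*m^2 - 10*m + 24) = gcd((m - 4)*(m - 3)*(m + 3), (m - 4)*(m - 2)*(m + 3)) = m^2 - m - 12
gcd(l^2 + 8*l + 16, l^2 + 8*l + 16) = l^2 + 8*l + 16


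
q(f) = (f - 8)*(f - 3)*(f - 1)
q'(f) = (f - 8)*(f - 3) + (f - 8)*(f - 1) + (f - 3)*(f - 1)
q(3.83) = -9.79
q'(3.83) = -12.91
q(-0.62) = -50.55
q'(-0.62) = 51.03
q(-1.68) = -121.41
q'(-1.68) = 83.79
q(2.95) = 0.49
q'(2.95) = -9.69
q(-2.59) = -212.52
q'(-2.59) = 117.28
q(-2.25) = -174.89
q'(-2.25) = 104.19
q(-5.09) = -644.92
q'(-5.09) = 234.88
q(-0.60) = -49.54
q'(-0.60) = 50.48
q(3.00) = 0.00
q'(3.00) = -10.00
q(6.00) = -30.00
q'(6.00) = -1.00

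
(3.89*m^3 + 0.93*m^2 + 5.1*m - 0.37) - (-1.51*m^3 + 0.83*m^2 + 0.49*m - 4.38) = 5.4*m^3 + 0.1*m^2 + 4.61*m + 4.01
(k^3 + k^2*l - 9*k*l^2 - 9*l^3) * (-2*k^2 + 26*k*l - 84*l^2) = -2*k^5 + 24*k^4*l - 40*k^3*l^2 - 300*k^2*l^3 + 522*k*l^4 + 756*l^5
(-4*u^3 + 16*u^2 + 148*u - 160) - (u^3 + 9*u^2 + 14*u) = -5*u^3 + 7*u^2 + 134*u - 160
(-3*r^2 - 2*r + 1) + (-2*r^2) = -5*r^2 - 2*r + 1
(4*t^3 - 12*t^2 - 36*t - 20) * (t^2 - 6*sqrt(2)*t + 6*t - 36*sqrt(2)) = 4*t^5 - 24*sqrt(2)*t^4 + 12*t^4 - 108*t^3 - 72*sqrt(2)*t^3 - 236*t^2 + 648*sqrt(2)*t^2 - 120*t + 1416*sqrt(2)*t + 720*sqrt(2)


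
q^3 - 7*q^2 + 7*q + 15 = (q - 5)*(q - 3)*(q + 1)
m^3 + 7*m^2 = m^2*(m + 7)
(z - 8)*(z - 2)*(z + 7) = z^3 - 3*z^2 - 54*z + 112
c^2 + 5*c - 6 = (c - 1)*(c + 6)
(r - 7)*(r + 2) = r^2 - 5*r - 14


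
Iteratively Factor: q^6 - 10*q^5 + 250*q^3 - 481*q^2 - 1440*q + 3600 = (q - 4)*(q^5 - 6*q^4 - 24*q^3 + 154*q^2 + 135*q - 900) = (q - 4)*(q + 4)*(q^4 - 10*q^3 + 16*q^2 + 90*q - 225) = (q - 5)*(q - 4)*(q + 4)*(q^3 - 5*q^2 - 9*q + 45) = (q - 5)^2*(q - 4)*(q + 4)*(q^2 - 9) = (q - 5)^2*(q - 4)*(q - 3)*(q + 4)*(q + 3)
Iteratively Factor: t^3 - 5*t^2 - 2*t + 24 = (t - 3)*(t^2 - 2*t - 8) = (t - 3)*(t + 2)*(t - 4)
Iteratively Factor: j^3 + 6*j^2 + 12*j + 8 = (j + 2)*(j^2 + 4*j + 4) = (j + 2)^2*(j + 2)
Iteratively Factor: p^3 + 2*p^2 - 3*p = (p + 3)*(p^2 - p) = p*(p + 3)*(p - 1)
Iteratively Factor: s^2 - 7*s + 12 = (s - 3)*(s - 4)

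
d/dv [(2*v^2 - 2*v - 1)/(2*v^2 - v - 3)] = (2*v^2 - 8*v + 5)/(4*v^4 - 4*v^3 - 11*v^2 + 6*v + 9)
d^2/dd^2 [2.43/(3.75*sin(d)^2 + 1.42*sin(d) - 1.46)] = (-136.6875*sin(d)^4 - 38.81925*sin(d)^3 + 146.914398*sin(d)^2 + 72.600624*sin(d) + 36.408204)/(3.75*sin(d)^2 + 1.42*sin(d) - 1.46)^3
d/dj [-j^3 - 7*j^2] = j*(-3*j - 14)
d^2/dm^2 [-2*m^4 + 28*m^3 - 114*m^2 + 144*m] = -24*m^2 + 168*m - 228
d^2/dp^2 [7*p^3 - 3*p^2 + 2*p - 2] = 42*p - 6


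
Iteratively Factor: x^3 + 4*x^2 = (x)*(x^2 + 4*x) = x^2*(x + 4)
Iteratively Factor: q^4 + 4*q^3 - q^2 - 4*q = (q + 4)*(q^3 - q) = q*(q + 4)*(q^2 - 1) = q*(q - 1)*(q + 4)*(q + 1)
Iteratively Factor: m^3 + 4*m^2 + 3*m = (m + 3)*(m^2 + m) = m*(m + 3)*(m + 1)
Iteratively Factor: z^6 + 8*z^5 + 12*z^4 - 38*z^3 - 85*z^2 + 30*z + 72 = (z + 3)*(z^5 + 5*z^4 - 3*z^3 - 29*z^2 + 2*z + 24) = (z + 3)^2*(z^4 + 2*z^3 - 9*z^2 - 2*z + 8) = (z + 3)^2*(z + 4)*(z^3 - 2*z^2 - z + 2) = (z - 1)*(z + 3)^2*(z + 4)*(z^2 - z - 2) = (z - 1)*(z + 1)*(z + 3)^2*(z + 4)*(z - 2)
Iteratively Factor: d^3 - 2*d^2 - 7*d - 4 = (d + 1)*(d^2 - 3*d - 4) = (d + 1)^2*(d - 4)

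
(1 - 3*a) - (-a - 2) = 3 - 2*a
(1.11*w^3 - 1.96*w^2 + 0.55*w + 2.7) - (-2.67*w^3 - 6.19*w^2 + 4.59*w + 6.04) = 3.78*w^3 + 4.23*w^2 - 4.04*w - 3.34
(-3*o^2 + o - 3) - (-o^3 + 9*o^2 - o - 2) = o^3 - 12*o^2 + 2*o - 1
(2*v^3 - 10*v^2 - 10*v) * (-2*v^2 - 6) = -4*v^5 + 20*v^4 + 8*v^3 + 60*v^2 + 60*v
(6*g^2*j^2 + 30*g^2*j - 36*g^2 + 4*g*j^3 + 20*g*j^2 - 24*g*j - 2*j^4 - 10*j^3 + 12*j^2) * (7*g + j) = 42*g^3*j^2 + 210*g^3*j - 252*g^3 + 34*g^2*j^3 + 170*g^2*j^2 - 204*g^2*j - 10*g*j^4 - 50*g*j^3 + 60*g*j^2 - 2*j^5 - 10*j^4 + 12*j^3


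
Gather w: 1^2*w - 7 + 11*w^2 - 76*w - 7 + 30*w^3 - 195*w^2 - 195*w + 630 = 30*w^3 - 184*w^2 - 270*w + 616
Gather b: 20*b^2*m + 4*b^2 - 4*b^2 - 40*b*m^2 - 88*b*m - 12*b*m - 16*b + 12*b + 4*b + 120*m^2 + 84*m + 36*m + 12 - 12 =20*b^2*m + b*(-40*m^2 - 100*m) + 120*m^2 + 120*m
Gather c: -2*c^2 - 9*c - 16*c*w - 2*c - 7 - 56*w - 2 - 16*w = -2*c^2 + c*(-16*w - 11) - 72*w - 9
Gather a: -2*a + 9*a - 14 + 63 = 7*a + 49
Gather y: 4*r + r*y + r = r*y + 5*r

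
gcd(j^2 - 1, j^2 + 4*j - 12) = 1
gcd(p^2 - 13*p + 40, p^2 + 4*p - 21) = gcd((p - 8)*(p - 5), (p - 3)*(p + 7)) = 1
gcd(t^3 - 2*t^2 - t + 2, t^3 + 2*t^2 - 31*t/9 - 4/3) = 1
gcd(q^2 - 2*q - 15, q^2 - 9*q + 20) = q - 5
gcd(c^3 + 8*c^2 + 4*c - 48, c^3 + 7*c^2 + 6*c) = c + 6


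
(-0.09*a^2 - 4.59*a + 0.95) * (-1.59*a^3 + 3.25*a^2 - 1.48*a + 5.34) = 0.1431*a^5 + 7.0056*a^4 - 16.2948*a^3 + 9.4001*a^2 - 25.9166*a + 5.073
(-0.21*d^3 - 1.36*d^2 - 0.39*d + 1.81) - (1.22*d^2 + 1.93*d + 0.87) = -0.21*d^3 - 2.58*d^2 - 2.32*d + 0.94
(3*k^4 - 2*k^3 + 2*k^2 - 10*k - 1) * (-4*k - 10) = -12*k^5 - 22*k^4 + 12*k^3 + 20*k^2 + 104*k + 10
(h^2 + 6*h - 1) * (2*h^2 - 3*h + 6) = 2*h^4 + 9*h^3 - 14*h^2 + 39*h - 6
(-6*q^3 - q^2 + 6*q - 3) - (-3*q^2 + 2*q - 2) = -6*q^3 + 2*q^2 + 4*q - 1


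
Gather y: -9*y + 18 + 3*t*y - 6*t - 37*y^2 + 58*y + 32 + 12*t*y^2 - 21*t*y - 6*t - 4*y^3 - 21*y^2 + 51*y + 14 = -12*t - 4*y^3 + y^2*(12*t - 58) + y*(100 - 18*t) + 64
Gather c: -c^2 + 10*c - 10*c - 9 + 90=81 - c^2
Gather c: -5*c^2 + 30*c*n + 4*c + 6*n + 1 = -5*c^2 + c*(30*n + 4) + 6*n + 1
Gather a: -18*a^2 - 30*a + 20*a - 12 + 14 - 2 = -18*a^2 - 10*a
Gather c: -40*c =-40*c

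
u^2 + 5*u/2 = u*(u + 5/2)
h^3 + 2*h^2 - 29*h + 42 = (h - 3)*(h - 2)*(h + 7)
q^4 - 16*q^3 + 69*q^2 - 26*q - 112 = (q - 8)*(q - 7)*(q - 2)*(q + 1)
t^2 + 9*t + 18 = (t + 3)*(t + 6)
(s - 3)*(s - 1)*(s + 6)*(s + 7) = s^4 + 9*s^3 - 7*s^2 - 129*s + 126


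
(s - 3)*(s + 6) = s^2 + 3*s - 18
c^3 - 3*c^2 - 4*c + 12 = (c - 3)*(c - 2)*(c + 2)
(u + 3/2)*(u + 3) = u^2 + 9*u/2 + 9/2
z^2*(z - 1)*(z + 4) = z^4 + 3*z^3 - 4*z^2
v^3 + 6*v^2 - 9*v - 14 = (v - 2)*(v + 1)*(v + 7)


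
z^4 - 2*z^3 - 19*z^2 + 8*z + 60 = (z - 5)*(z - 2)*(z + 2)*(z + 3)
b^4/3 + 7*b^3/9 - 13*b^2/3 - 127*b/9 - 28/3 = (b/3 + 1)*(b - 4)*(b + 1)*(b + 7/3)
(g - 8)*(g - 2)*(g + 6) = g^3 - 4*g^2 - 44*g + 96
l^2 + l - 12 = (l - 3)*(l + 4)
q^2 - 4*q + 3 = (q - 3)*(q - 1)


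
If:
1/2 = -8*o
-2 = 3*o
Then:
No Solution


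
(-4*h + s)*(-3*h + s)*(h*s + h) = 12*h^3*s + 12*h^3 - 7*h^2*s^2 - 7*h^2*s + h*s^3 + h*s^2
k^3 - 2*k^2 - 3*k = k*(k - 3)*(k + 1)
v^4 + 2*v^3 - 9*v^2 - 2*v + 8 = (v - 2)*(v - 1)*(v + 1)*(v + 4)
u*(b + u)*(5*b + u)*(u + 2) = 5*b^2*u^2 + 10*b^2*u + 6*b*u^3 + 12*b*u^2 + u^4 + 2*u^3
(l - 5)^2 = l^2 - 10*l + 25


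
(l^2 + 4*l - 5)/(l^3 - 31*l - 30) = (l - 1)/(l^2 - 5*l - 6)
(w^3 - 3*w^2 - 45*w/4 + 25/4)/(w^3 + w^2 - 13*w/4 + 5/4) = (w - 5)/(w - 1)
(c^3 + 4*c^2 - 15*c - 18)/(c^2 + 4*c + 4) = (c^3 + 4*c^2 - 15*c - 18)/(c^2 + 4*c + 4)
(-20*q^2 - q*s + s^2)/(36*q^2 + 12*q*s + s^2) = (-20*q^2 - q*s + s^2)/(36*q^2 + 12*q*s + s^2)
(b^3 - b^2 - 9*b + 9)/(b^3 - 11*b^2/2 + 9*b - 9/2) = 2*(b + 3)/(2*b - 3)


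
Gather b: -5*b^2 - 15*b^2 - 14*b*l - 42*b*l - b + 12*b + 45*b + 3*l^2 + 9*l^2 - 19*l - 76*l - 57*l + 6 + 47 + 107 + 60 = -20*b^2 + b*(56 - 56*l) + 12*l^2 - 152*l + 220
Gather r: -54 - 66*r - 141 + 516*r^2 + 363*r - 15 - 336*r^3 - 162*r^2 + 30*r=-336*r^3 + 354*r^2 + 327*r - 210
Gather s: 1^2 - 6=-5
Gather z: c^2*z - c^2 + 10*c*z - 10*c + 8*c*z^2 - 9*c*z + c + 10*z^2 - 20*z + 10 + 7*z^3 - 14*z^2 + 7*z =-c^2 - 9*c + 7*z^3 + z^2*(8*c - 4) + z*(c^2 + c - 13) + 10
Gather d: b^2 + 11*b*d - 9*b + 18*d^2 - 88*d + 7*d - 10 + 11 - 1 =b^2 - 9*b + 18*d^2 + d*(11*b - 81)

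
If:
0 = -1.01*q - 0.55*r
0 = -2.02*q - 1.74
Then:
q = -0.86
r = 1.58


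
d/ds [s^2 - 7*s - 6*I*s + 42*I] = 2*s - 7 - 6*I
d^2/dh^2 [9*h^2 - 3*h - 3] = 18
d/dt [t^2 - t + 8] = 2*t - 1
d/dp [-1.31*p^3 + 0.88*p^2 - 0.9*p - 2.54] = -3.93*p^2 + 1.76*p - 0.9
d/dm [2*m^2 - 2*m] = 4*m - 2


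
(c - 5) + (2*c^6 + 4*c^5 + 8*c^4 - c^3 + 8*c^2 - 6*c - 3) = 2*c^6 + 4*c^5 + 8*c^4 - c^3 + 8*c^2 - 5*c - 8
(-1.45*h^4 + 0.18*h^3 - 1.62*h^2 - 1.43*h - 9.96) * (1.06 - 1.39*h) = 2.0155*h^5 - 1.7872*h^4 + 2.4426*h^3 + 0.2705*h^2 + 12.3286*h - 10.5576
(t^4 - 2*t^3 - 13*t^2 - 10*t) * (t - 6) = t^5 - 8*t^4 - t^3 + 68*t^2 + 60*t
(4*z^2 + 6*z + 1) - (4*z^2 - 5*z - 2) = 11*z + 3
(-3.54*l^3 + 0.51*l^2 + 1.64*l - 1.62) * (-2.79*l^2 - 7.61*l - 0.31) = 9.8766*l^5 + 25.5165*l^4 - 7.3593*l^3 - 8.1187*l^2 + 11.8198*l + 0.5022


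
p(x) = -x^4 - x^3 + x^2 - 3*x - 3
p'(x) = -4*x^3 - 3*x^2 + 2*x - 3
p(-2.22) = -4.76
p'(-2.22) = 21.54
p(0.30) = -3.85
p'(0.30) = -2.78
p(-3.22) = -57.09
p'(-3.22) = 93.00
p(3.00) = -111.00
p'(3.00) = -132.00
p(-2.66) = -19.19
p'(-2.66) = 45.74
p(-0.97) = 0.88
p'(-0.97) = -4.11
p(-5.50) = -704.94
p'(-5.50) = 560.75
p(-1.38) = 2.05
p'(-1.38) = -0.96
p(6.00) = -1497.00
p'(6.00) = -963.00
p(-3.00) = -39.00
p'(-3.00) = 72.00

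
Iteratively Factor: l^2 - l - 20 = (l + 4)*(l - 5)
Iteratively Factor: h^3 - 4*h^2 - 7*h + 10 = (h - 1)*(h^2 - 3*h - 10) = (h - 1)*(h + 2)*(h - 5)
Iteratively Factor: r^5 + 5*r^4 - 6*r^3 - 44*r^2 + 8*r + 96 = (r + 3)*(r^4 + 2*r^3 - 12*r^2 - 8*r + 32) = (r + 2)*(r + 3)*(r^3 - 12*r + 16) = (r - 2)*(r + 2)*(r + 3)*(r^2 + 2*r - 8) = (r - 2)*(r + 2)*(r + 3)*(r + 4)*(r - 2)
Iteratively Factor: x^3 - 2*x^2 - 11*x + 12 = (x - 1)*(x^2 - x - 12) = (x - 1)*(x + 3)*(x - 4)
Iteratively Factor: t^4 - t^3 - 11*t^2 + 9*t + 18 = (t - 3)*(t^3 + 2*t^2 - 5*t - 6) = (t - 3)*(t + 1)*(t^2 + t - 6) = (t - 3)*(t + 1)*(t + 3)*(t - 2)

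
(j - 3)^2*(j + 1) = j^3 - 5*j^2 + 3*j + 9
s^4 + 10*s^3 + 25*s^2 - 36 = (s - 1)*(s + 2)*(s + 3)*(s + 6)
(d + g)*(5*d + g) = 5*d^2 + 6*d*g + g^2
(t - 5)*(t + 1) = t^2 - 4*t - 5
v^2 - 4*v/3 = v*(v - 4/3)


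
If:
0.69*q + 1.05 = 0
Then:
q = -1.52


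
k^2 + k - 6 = (k - 2)*(k + 3)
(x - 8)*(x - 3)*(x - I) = x^3 - 11*x^2 - I*x^2 + 24*x + 11*I*x - 24*I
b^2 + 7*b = b*(b + 7)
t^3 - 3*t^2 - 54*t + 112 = (t - 8)*(t - 2)*(t + 7)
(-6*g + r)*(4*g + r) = -24*g^2 - 2*g*r + r^2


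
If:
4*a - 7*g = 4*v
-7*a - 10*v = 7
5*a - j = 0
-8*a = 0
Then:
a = 0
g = 2/5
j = 0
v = -7/10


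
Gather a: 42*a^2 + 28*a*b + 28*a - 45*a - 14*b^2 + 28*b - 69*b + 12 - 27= 42*a^2 + a*(28*b - 17) - 14*b^2 - 41*b - 15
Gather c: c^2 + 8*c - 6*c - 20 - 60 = c^2 + 2*c - 80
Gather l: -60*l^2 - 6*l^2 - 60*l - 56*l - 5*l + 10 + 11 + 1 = -66*l^2 - 121*l + 22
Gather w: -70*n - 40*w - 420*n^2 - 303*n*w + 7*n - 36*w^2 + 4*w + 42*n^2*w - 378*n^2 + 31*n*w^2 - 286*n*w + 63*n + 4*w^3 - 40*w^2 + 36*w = -798*n^2 + 4*w^3 + w^2*(31*n - 76) + w*(42*n^2 - 589*n)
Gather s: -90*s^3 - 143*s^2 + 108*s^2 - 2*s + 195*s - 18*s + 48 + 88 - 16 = -90*s^3 - 35*s^2 + 175*s + 120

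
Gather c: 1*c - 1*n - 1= c - n - 1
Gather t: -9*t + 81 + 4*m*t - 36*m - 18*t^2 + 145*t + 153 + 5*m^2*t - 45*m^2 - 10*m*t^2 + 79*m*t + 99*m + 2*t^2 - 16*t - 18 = -45*m^2 + 63*m + t^2*(-10*m - 16) + t*(5*m^2 + 83*m + 120) + 216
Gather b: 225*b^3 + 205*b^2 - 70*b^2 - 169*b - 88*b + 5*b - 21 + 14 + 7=225*b^3 + 135*b^2 - 252*b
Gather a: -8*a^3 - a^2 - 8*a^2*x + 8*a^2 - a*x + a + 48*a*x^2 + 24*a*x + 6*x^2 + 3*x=-8*a^3 + a^2*(7 - 8*x) + a*(48*x^2 + 23*x + 1) + 6*x^2 + 3*x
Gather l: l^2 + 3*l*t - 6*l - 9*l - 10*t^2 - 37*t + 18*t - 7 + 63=l^2 + l*(3*t - 15) - 10*t^2 - 19*t + 56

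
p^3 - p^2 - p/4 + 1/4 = (p - 1)*(p - 1/2)*(p + 1/2)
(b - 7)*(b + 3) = b^2 - 4*b - 21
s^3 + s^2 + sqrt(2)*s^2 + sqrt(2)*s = s*(s + 1)*(s + sqrt(2))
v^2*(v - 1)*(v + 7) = v^4 + 6*v^3 - 7*v^2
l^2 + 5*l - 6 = (l - 1)*(l + 6)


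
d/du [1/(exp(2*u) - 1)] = -1/(2*sinh(u)^2)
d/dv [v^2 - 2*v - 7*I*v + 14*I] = 2*v - 2 - 7*I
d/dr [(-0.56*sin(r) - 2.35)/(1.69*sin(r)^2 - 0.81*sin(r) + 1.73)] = (0.9464*sin(r)^2 + 7.943*sin(r) - 2.8723)*cos(r)/(2.8561*sin(r)^4 - 2.7378*sin(r)^3 + 6.5035*sin(r)^2 - 2.8026*sin(r) + 2.9929)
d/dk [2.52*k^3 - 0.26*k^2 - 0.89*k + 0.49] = 7.56*k^2 - 0.52*k - 0.89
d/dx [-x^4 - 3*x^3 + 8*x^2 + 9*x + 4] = -4*x^3 - 9*x^2 + 16*x + 9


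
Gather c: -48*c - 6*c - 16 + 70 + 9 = 63 - 54*c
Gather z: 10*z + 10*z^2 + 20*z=10*z^2 + 30*z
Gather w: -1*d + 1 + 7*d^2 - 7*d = 7*d^2 - 8*d + 1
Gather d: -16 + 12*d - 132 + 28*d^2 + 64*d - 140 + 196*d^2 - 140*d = 224*d^2 - 64*d - 288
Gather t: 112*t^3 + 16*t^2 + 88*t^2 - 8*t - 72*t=112*t^3 + 104*t^2 - 80*t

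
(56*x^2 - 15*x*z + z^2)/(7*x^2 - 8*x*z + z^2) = (8*x - z)/(x - z)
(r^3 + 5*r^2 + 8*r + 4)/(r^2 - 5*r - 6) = (r^2 + 4*r + 4)/(r - 6)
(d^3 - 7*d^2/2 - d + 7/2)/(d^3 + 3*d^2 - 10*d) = (d^3 - 7*d^2/2 - d + 7/2)/(d*(d^2 + 3*d - 10))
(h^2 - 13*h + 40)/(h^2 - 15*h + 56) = (h - 5)/(h - 7)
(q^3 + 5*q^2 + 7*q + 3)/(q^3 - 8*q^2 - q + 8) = (q^2 + 4*q + 3)/(q^2 - 9*q + 8)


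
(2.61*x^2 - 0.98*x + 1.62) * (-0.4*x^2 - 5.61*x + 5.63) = -1.044*x^4 - 14.2501*x^3 + 19.5441*x^2 - 14.6056*x + 9.1206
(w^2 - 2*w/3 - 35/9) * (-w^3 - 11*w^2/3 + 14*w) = -w^5 - 3*w^4 + 61*w^3/3 + 133*w^2/27 - 490*w/9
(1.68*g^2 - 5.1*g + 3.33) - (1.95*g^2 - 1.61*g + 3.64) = -0.27*g^2 - 3.49*g - 0.31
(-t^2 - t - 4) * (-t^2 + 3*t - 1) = t^4 - 2*t^3 + 2*t^2 - 11*t + 4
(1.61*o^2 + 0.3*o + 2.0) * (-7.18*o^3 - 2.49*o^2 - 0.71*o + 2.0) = -11.5598*o^5 - 6.1629*o^4 - 16.2501*o^3 - 1.973*o^2 - 0.82*o + 4.0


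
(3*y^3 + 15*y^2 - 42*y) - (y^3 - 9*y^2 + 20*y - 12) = 2*y^3 + 24*y^2 - 62*y + 12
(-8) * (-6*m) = 48*m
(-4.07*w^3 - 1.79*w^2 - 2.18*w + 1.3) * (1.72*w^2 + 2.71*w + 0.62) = -7.0004*w^5 - 14.1085*w^4 - 11.1239*w^3 - 4.7816*w^2 + 2.1714*w + 0.806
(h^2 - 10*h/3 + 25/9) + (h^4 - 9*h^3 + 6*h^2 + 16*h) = h^4 - 9*h^3 + 7*h^2 + 38*h/3 + 25/9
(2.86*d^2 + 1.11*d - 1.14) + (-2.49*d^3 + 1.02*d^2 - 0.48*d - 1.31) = -2.49*d^3 + 3.88*d^2 + 0.63*d - 2.45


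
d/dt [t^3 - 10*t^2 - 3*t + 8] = 3*t^2 - 20*t - 3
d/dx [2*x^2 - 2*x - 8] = 4*x - 2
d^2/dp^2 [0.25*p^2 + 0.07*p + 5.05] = 0.500000000000000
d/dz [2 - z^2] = -2*z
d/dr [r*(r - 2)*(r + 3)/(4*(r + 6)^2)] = (r^3 + 18*r^2 + 18*r - 36)/(4*(r^3 + 18*r^2 + 108*r + 216))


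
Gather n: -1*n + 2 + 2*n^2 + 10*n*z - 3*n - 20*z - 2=2*n^2 + n*(10*z - 4) - 20*z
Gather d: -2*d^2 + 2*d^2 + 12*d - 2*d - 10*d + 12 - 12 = 0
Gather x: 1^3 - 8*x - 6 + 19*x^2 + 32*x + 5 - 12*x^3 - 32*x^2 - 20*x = -12*x^3 - 13*x^2 + 4*x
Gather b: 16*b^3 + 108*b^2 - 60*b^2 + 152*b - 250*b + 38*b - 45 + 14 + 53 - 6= 16*b^3 + 48*b^2 - 60*b + 16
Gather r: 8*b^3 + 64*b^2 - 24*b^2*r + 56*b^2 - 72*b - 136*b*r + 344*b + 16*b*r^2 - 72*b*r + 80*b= 8*b^3 + 120*b^2 + 16*b*r^2 + 352*b + r*(-24*b^2 - 208*b)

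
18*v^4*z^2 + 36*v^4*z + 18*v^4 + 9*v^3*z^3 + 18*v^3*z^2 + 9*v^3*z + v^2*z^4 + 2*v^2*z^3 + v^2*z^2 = (3*v + z)*(6*v + z)*(v*z + v)^2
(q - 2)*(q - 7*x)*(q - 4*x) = q^3 - 11*q^2*x - 2*q^2 + 28*q*x^2 + 22*q*x - 56*x^2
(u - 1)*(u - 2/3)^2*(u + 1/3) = u^4 - 2*u^3 + u^2 + 4*u/27 - 4/27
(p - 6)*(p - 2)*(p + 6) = p^3 - 2*p^2 - 36*p + 72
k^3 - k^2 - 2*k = k*(k - 2)*(k + 1)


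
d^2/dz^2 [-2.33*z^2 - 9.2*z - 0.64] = -4.66000000000000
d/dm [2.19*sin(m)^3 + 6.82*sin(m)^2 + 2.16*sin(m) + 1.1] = (6.57*sin(m)^2 + 13.64*sin(m) + 2.16)*cos(m)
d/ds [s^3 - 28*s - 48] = 3*s^2 - 28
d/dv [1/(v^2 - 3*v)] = (3 - 2*v)/(v^2*(v - 3)^2)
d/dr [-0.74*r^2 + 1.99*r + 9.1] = 1.99 - 1.48*r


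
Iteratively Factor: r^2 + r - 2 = (r - 1)*(r + 2)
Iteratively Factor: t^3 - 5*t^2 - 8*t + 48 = (t + 3)*(t^2 - 8*t + 16) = (t - 4)*(t + 3)*(t - 4)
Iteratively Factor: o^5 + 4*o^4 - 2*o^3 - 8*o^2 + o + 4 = (o - 1)*(o^4 + 5*o^3 + 3*o^2 - 5*o - 4) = (o - 1)*(o + 4)*(o^3 + o^2 - o - 1) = (o - 1)^2*(o + 4)*(o^2 + 2*o + 1) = (o - 1)^2*(o + 1)*(o + 4)*(o + 1)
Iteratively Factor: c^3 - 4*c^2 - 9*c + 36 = (c - 4)*(c^2 - 9) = (c - 4)*(c + 3)*(c - 3)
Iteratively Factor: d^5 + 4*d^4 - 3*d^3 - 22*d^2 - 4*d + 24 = (d + 2)*(d^4 + 2*d^3 - 7*d^2 - 8*d + 12) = (d + 2)*(d + 3)*(d^3 - d^2 - 4*d + 4) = (d - 2)*(d + 2)*(d + 3)*(d^2 + d - 2) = (d - 2)*(d + 2)^2*(d + 3)*(d - 1)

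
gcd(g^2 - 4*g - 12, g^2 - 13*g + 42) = g - 6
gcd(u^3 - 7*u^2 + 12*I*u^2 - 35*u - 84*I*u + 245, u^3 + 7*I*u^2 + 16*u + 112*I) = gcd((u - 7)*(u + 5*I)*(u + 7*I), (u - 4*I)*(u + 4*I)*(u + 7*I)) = u + 7*I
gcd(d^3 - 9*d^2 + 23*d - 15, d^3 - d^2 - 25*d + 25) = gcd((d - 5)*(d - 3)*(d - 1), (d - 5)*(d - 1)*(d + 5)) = d^2 - 6*d + 5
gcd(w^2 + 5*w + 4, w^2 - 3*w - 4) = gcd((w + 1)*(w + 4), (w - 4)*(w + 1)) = w + 1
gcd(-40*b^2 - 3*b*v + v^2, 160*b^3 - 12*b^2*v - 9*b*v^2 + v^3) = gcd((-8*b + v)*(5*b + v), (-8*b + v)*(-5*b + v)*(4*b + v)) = -8*b + v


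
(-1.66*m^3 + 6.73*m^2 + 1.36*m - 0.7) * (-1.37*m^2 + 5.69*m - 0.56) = 2.2742*m^5 - 18.6655*m^4 + 37.3601*m^3 + 4.9286*m^2 - 4.7446*m + 0.392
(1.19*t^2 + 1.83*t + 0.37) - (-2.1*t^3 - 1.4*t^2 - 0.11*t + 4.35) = 2.1*t^3 + 2.59*t^2 + 1.94*t - 3.98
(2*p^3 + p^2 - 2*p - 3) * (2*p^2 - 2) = 4*p^5 + 2*p^4 - 8*p^3 - 8*p^2 + 4*p + 6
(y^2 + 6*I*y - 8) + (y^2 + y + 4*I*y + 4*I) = 2*y^2 + y + 10*I*y - 8 + 4*I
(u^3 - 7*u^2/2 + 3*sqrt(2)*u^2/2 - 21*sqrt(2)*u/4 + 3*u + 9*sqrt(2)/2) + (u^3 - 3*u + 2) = 2*u^3 - 7*u^2/2 + 3*sqrt(2)*u^2/2 - 21*sqrt(2)*u/4 + 2 + 9*sqrt(2)/2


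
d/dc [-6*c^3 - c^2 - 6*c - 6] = -18*c^2 - 2*c - 6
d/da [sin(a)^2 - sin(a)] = sin(2*a) - cos(a)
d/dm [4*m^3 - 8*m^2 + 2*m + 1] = 12*m^2 - 16*m + 2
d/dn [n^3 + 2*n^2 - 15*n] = 3*n^2 + 4*n - 15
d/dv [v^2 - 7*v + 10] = 2*v - 7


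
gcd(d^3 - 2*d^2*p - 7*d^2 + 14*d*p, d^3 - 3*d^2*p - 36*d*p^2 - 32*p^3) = 1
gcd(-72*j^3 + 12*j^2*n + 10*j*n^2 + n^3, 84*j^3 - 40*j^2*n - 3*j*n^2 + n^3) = 12*j^2 - 4*j*n - n^2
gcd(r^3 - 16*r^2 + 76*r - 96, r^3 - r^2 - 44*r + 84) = r^2 - 8*r + 12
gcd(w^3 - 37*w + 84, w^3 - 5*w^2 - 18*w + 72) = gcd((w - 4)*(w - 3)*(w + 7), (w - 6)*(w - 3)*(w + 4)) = w - 3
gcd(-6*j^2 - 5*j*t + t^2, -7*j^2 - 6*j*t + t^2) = j + t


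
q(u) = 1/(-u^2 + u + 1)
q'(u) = (2*u - 1)/(-u^2 + u + 1)^2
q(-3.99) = -0.05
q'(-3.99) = -0.03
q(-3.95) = -0.05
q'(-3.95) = -0.03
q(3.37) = -0.14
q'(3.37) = 0.12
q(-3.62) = -0.06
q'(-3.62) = -0.03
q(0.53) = 0.80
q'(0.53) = 0.04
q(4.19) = -0.08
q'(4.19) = 0.05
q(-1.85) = -0.23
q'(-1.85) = -0.26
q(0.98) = 0.98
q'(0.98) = 0.92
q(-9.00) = -0.01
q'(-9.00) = 0.00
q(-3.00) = -0.09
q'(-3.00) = -0.06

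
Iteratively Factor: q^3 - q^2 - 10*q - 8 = (q + 2)*(q^2 - 3*q - 4) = (q + 1)*(q + 2)*(q - 4)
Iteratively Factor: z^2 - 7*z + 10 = (z - 2)*(z - 5)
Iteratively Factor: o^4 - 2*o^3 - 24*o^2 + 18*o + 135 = (o - 5)*(o^3 + 3*o^2 - 9*o - 27) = (o - 5)*(o - 3)*(o^2 + 6*o + 9) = (o - 5)*(o - 3)*(o + 3)*(o + 3)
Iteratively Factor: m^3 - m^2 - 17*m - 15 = (m - 5)*(m^2 + 4*m + 3) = (m - 5)*(m + 3)*(m + 1)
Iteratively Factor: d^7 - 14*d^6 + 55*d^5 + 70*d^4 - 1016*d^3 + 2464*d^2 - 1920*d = (d - 4)*(d^6 - 10*d^5 + 15*d^4 + 130*d^3 - 496*d^2 + 480*d) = (d - 4)*(d - 3)*(d^5 - 7*d^4 - 6*d^3 + 112*d^2 - 160*d) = d*(d - 4)*(d - 3)*(d^4 - 7*d^3 - 6*d^2 + 112*d - 160) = d*(d - 4)^2*(d - 3)*(d^3 - 3*d^2 - 18*d + 40) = d*(d - 4)^2*(d - 3)*(d - 2)*(d^2 - d - 20) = d*(d - 5)*(d - 4)^2*(d - 3)*(d - 2)*(d + 4)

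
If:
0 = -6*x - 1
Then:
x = -1/6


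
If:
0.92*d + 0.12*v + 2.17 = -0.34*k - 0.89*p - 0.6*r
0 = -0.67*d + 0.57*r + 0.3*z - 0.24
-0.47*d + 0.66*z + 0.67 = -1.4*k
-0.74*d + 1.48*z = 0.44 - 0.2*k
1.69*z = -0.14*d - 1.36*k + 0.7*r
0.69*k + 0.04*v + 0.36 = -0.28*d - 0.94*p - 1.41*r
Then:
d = 0.86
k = -0.57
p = -0.79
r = 1.01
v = -22.27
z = 0.80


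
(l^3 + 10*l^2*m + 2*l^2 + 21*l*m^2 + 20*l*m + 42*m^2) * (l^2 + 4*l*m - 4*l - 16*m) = l^5 + 14*l^4*m - 2*l^4 + 61*l^3*m^2 - 28*l^3*m - 8*l^3 + 84*l^2*m^3 - 122*l^2*m^2 - 112*l^2*m - 168*l*m^3 - 488*l*m^2 - 672*m^3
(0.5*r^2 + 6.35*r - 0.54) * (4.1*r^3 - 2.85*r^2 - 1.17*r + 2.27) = 2.05*r^5 + 24.61*r^4 - 20.8965*r^3 - 4.7555*r^2 + 15.0463*r - 1.2258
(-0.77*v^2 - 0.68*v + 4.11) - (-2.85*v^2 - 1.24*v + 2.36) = 2.08*v^2 + 0.56*v + 1.75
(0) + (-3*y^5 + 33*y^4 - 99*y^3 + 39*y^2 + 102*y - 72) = -3*y^5 + 33*y^4 - 99*y^3 + 39*y^2 + 102*y - 72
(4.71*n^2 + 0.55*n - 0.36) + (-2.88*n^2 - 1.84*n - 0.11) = 1.83*n^2 - 1.29*n - 0.47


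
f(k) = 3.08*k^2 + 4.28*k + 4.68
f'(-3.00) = -14.20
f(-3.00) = 19.56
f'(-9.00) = -51.16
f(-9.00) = 215.64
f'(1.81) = 15.43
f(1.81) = 22.52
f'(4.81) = 33.91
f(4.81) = 96.53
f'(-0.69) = 0.03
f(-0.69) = 3.19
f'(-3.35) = -16.36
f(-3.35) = 24.91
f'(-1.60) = -5.58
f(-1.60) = 5.72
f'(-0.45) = 1.51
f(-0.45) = 3.38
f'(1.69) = 14.69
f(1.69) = 20.71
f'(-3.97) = -20.18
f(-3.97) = 36.23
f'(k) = 6.16*k + 4.28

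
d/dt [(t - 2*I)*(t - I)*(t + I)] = 3*t^2 - 4*I*t + 1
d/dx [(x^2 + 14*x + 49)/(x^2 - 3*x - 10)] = (-17*x^2 - 118*x + 7)/(x^4 - 6*x^3 - 11*x^2 + 60*x + 100)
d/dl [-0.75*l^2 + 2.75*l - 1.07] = 2.75 - 1.5*l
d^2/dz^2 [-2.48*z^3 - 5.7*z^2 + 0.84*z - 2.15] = -14.88*z - 11.4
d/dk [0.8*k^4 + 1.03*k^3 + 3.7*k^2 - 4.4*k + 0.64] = 3.2*k^3 + 3.09*k^2 + 7.4*k - 4.4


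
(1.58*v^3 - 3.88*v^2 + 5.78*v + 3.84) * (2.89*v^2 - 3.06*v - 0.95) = 4.5662*v^5 - 16.048*v^4 + 27.076*v^3 - 2.9032*v^2 - 17.2414*v - 3.648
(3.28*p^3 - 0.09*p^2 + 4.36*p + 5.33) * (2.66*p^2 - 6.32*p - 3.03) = 8.7248*p^5 - 20.969*p^4 + 2.228*p^3 - 13.1047*p^2 - 46.8964*p - 16.1499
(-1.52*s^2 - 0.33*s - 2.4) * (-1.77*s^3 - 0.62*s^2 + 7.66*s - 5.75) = 2.6904*s^5 + 1.5265*s^4 - 7.1906*s^3 + 7.7002*s^2 - 16.4865*s + 13.8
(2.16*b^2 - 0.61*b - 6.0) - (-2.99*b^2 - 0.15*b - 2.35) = 5.15*b^2 - 0.46*b - 3.65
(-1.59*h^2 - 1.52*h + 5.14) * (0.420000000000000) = -0.6678*h^2 - 0.6384*h + 2.1588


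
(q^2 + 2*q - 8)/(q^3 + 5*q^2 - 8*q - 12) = (q + 4)/(q^2 + 7*q + 6)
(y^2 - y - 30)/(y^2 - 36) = (y + 5)/(y + 6)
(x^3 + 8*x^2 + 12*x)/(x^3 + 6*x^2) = (x + 2)/x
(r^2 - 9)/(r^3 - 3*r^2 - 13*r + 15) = (r - 3)/(r^2 - 6*r + 5)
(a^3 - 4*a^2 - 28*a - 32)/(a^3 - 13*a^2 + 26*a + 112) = (a + 2)/(a - 7)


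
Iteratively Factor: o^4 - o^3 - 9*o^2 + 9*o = (o - 3)*(o^3 + 2*o^2 - 3*o) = o*(o - 3)*(o^2 + 2*o - 3) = o*(o - 3)*(o - 1)*(o + 3)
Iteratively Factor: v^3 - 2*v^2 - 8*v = (v + 2)*(v^2 - 4*v) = (v - 4)*(v + 2)*(v)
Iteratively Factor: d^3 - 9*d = (d - 3)*(d^2 + 3*d) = (d - 3)*(d + 3)*(d)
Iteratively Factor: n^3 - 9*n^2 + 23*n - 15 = (n - 1)*(n^2 - 8*n + 15) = (n - 5)*(n - 1)*(n - 3)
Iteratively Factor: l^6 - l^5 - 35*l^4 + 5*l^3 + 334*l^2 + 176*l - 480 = (l + 4)*(l^5 - 5*l^4 - 15*l^3 + 65*l^2 + 74*l - 120) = (l + 2)*(l + 4)*(l^4 - 7*l^3 - l^2 + 67*l - 60) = (l - 4)*(l + 2)*(l + 4)*(l^3 - 3*l^2 - 13*l + 15) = (l - 4)*(l - 1)*(l + 2)*(l + 4)*(l^2 - 2*l - 15) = (l - 4)*(l - 1)*(l + 2)*(l + 3)*(l + 4)*(l - 5)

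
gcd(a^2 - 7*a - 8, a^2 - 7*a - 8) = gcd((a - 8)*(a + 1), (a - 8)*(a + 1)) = a^2 - 7*a - 8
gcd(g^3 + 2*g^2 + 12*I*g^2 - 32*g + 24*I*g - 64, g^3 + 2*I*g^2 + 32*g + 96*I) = g + 4*I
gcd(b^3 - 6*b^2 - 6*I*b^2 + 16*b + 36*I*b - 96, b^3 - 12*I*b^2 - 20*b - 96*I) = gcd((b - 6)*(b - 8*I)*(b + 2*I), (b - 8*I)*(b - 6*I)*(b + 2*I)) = b^2 - 6*I*b + 16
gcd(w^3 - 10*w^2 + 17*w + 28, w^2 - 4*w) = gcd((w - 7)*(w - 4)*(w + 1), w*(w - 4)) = w - 4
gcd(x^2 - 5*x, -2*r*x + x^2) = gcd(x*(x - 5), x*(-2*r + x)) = x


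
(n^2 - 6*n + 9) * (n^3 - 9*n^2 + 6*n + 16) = n^5 - 15*n^4 + 69*n^3 - 101*n^2 - 42*n + 144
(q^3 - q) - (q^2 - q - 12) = q^3 - q^2 + 12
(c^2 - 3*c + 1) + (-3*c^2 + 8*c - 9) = -2*c^2 + 5*c - 8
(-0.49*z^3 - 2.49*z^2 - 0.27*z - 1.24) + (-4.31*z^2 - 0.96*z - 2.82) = -0.49*z^3 - 6.8*z^2 - 1.23*z - 4.06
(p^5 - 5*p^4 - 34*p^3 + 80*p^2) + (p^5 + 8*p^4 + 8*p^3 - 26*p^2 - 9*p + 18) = 2*p^5 + 3*p^4 - 26*p^3 + 54*p^2 - 9*p + 18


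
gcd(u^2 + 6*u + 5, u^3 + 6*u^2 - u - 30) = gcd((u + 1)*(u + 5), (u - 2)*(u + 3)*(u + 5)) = u + 5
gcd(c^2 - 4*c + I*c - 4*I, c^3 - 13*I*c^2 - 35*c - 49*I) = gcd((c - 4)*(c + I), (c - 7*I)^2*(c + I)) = c + I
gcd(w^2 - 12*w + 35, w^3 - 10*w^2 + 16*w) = 1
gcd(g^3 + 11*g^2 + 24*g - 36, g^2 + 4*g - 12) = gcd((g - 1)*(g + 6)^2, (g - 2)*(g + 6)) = g + 6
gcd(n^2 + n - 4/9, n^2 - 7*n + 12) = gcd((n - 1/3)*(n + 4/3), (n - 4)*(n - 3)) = 1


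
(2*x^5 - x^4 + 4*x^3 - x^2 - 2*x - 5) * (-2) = -4*x^5 + 2*x^4 - 8*x^3 + 2*x^2 + 4*x + 10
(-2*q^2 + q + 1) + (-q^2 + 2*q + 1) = -3*q^2 + 3*q + 2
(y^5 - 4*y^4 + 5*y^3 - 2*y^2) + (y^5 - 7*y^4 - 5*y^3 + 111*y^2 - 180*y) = 2*y^5 - 11*y^4 + 109*y^2 - 180*y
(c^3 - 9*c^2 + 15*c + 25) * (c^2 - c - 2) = c^5 - 10*c^4 + 22*c^3 + 28*c^2 - 55*c - 50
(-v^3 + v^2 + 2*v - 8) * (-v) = v^4 - v^3 - 2*v^2 + 8*v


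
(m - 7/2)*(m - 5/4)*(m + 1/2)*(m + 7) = m^4 + 11*m^3/4 - 111*m^2/4 + 259*m/16 + 245/16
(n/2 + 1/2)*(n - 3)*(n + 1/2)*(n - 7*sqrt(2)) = n^4/2 - 7*sqrt(2)*n^3/2 - 3*n^3/4 - 2*n^2 + 21*sqrt(2)*n^2/4 - 3*n/4 + 14*sqrt(2)*n + 21*sqrt(2)/4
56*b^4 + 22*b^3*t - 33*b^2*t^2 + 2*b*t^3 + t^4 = (-4*b + t)*(-2*b + t)*(b + t)*(7*b + t)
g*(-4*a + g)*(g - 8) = -4*a*g^2 + 32*a*g + g^3 - 8*g^2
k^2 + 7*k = k*(k + 7)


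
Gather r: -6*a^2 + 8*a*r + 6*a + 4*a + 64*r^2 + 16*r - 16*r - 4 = -6*a^2 + 8*a*r + 10*a + 64*r^2 - 4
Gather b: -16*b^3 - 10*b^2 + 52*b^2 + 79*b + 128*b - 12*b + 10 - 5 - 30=-16*b^3 + 42*b^2 + 195*b - 25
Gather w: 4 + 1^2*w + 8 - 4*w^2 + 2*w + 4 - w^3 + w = -w^3 - 4*w^2 + 4*w + 16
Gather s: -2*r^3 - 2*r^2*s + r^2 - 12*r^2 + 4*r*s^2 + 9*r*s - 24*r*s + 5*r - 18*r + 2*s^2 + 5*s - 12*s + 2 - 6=-2*r^3 - 11*r^2 - 13*r + s^2*(4*r + 2) + s*(-2*r^2 - 15*r - 7) - 4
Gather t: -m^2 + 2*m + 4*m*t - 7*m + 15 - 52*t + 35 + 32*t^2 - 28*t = -m^2 - 5*m + 32*t^2 + t*(4*m - 80) + 50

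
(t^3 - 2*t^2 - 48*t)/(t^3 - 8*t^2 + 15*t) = (t^2 - 2*t - 48)/(t^2 - 8*t + 15)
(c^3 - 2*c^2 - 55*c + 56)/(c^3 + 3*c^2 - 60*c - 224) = (c - 1)/(c + 4)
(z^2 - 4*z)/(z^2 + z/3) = 3*(z - 4)/(3*z + 1)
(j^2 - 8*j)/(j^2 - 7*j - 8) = j/(j + 1)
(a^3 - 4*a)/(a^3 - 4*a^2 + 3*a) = (a^2 - 4)/(a^2 - 4*a + 3)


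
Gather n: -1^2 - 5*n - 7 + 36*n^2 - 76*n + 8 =36*n^2 - 81*n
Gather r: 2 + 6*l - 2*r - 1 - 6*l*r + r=6*l + r*(-6*l - 1) + 1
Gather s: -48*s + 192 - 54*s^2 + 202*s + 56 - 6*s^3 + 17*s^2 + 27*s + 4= -6*s^3 - 37*s^2 + 181*s + 252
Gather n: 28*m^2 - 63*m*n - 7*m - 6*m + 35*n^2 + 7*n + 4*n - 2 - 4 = 28*m^2 - 13*m + 35*n^2 + n*(11 - 63*m) - 6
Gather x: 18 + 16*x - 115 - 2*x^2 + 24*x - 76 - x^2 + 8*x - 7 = -3*x^2 + 48*x - 180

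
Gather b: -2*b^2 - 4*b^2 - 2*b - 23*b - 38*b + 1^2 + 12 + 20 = -6*b^2 - 63*b + 33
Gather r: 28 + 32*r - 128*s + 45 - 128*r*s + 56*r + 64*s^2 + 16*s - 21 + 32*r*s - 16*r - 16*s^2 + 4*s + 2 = r*(72 - 96*s) + 48*s^2 - 108*s + 54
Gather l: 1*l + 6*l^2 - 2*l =6*l^2 - l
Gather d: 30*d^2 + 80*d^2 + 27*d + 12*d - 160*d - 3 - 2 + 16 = 110*d^2 - 121*d + 11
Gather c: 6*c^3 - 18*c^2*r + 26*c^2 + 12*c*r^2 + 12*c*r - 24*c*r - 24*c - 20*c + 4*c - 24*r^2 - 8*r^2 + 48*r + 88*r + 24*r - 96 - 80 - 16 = 6*c^3 + c^2*(26 - 18*r) + c*(12*r^2 - 12*r - 40) - 32*r^2 + 160*r - 192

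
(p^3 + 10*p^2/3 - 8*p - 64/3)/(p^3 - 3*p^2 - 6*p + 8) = (3*p^2 + 4*p - 32)/(3*(p^2 - 5*p + 4))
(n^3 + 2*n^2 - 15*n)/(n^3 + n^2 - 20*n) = (n - 3)/(n - 4)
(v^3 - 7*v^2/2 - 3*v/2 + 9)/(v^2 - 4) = (2*v^2 - 3*v - 9)/(2*(v + 2))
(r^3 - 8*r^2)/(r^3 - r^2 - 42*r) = r*(8 - r)/(-r^2 + r + 42)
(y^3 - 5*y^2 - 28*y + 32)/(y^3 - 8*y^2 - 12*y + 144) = (y^2 - 9*y + 8)/(y^2 - 12*y + 36)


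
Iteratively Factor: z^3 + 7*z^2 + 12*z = (z)*(z^2 + 7*z + 12) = z*(z + 4)*(z + 3)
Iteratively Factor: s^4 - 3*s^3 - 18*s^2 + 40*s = (s)*(s^3 - 3*s^2 - 18*s + 40) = s*(s - 5)*(s^2 + 2*s - 8) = s*(s - 5)*(s + 4)*(s - 2)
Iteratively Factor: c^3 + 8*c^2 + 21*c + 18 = (c + 3)*(c^2 + 5*c + 6) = (c + 2)*(c + 3)*(c + 3)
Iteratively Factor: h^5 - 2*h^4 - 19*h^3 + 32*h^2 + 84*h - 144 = (h - 4)*(h^4 + 2*h^3 - 11*h^2 - 12*h + 36) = (h - 4)*(h - 2)*(h^3 + 4*h^2 - 3*h - 18) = (h - 4)*(h - 2)^2*(h^2 + 6*h + 9) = (h - 4)*(h - 2)^2*(h + 3)*(h + 3)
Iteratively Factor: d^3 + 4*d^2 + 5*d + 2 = (d + 1)*(d^2 + 3*d + 2) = (d + 1)^2*(d + 2)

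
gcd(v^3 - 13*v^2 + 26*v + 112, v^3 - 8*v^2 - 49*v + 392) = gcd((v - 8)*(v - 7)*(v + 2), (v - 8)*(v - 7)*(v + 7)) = v^2 - 15*v + 56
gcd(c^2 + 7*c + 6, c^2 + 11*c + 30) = c + 6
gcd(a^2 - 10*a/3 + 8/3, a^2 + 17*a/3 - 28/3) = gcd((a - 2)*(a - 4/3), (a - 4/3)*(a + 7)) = a - 4/3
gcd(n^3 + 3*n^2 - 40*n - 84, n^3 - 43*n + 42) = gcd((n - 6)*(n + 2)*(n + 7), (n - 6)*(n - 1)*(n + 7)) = n^2 + n - 42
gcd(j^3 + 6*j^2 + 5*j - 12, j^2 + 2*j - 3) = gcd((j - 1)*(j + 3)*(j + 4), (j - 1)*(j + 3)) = j^2 + 2*j - 3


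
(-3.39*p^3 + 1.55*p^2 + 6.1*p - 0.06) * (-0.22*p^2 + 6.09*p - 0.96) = 0.7458*p^5 - 20.9861*p^4 + 11.3519*p^3 + 35.6742*p^2 - 6.2214*p + 0.0576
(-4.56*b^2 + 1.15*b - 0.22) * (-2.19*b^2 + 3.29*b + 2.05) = 9.9864*b^4 - 17.5209*b^3 - 5.0827*b^2 + 1.6337*b - 0.451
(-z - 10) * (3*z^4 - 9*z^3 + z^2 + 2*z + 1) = -3*z^5 - 21*z^4 + 89*z^3 - 12*z^2 - 21*z - 10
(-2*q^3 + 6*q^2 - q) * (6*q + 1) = -12*q^4 + 34*q^3 - q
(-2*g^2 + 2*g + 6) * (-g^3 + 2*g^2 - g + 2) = 2*g^5 - 6*g^4 + 6*g^2 - 2*g + 12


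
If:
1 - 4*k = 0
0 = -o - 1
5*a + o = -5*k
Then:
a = -1/20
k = 1/4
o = -1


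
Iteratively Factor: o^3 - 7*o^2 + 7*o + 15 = (o - 3)*(o^2 - 4*o - 5) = (o - 3)*(o + 1)*(o - 5)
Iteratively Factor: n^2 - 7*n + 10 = (n - 2)*(n - 5)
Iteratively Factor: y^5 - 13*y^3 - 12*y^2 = (y + 3)*(y^4 - 3*y^3 - 4*y^2) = (y + 1)*(y + 3)*(y^3 - 4*y^2) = (y - 4)*(y + 1)*(y + 3)*(y^2) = y*(y - 4)*(y + 1)*(y + 3)*(y)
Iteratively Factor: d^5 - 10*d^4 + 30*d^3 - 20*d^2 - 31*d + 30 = (d - 3)*(d^4 - 7*d^3 + 9*d^2 + 7*d - 10) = (d - 3)*(d + 1)*(d^3 - 8*d^2 + 17*d - 10) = (d - 3)*(d - 1)*(d + 1)*(d^2 - 7*d + 10) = (d - 3)*(d - 2)*(d - 1)*(d + 1)*(d - 5)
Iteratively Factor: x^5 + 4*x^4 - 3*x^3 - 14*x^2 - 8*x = (x - 2)*(x^4 + 6*x^3 + 9*x^2 + 4*x) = x*(x - 2)*(x^3 + 6*x^2 + 9*x + 4) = x*(x - 2)*(x + 4)*(x^2 + 2*x + 1) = x*(x - 2)*(x + 1)*(x + 4)*(x + 1)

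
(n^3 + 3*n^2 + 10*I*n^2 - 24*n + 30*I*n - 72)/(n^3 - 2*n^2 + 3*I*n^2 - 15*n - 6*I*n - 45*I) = (n^2 + 10*I*n - 24)/(n^2 + n*(-5 + 3*I) - 15*I)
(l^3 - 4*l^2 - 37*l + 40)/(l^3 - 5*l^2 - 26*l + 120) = (l^2 - 9*l + 8)/(l^2 - 10*l + 24)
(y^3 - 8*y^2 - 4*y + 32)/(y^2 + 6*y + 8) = (y^2 - 10*y + 16)/(y + 4)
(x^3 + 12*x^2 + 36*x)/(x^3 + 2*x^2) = (x^2 + 12*x + 36)/(x*(x + 2))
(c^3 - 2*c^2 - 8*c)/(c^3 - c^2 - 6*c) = (c - 4)/(c - 3)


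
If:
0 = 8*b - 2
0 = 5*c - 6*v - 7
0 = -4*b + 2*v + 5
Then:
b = 1/4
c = -1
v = -2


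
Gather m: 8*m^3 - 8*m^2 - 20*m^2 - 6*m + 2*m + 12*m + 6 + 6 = 8*m^3 - 28*m^2 + 8*m + 12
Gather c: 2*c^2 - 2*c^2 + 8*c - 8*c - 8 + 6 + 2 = 0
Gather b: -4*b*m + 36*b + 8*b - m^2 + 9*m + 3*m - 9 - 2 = b*(44 - 4*m) - m^2 + 12*m - 11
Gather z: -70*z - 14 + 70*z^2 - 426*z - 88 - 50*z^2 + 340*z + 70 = 20*z^2 - 156*z - 32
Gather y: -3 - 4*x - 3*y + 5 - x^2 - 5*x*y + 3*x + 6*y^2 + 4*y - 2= -x^2 - x + 6*y^2 + y*(1 - 5*x)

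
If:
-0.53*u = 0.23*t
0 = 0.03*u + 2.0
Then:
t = 153.62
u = -66.67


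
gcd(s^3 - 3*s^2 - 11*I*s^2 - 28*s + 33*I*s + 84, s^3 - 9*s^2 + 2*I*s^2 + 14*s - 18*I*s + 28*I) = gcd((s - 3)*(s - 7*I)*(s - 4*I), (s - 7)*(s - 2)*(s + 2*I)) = 1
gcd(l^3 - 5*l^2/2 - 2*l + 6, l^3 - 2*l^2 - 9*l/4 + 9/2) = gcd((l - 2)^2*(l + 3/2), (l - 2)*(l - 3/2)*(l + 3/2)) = l^2 - l/2 - 3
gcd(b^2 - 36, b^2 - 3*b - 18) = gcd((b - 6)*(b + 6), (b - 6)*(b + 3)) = b - 6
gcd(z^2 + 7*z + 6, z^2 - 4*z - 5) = z + 1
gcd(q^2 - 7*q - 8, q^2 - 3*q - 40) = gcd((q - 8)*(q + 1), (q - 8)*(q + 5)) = q - 8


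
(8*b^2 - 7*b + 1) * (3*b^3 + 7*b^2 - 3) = 24*b^5 + 35*b^4 - 46*b^3 - 17*b^2 + 21*b - 3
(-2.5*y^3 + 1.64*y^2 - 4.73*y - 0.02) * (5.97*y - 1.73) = -14.925*y^4 + 14.1158*y^3 - 31.0753*y^2 + 8.0635*y + 0.0346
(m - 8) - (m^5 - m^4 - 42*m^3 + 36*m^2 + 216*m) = -m^5 + m^4 + 42*m^3 - 36*m^2 - 215*m - 8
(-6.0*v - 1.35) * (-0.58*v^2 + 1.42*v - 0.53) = 3.48*v^3 - 7.737*v^2 + 1.263*v + 0.7155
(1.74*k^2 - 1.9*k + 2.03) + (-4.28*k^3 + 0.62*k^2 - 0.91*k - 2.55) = -4.28*k^3 + 2.36*k^2 - 2.81*k - 0.52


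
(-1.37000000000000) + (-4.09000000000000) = -5.46000000000000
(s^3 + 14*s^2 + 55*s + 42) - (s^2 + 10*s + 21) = s^3 + 13*s^2 + 45*s + 21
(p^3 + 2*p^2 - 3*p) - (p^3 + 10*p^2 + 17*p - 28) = -8*p^2 - 20*p + 28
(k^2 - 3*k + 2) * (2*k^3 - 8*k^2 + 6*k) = 2*k^5 - 14*k^4 + 34*k^3 - 34*k^2 + 12*k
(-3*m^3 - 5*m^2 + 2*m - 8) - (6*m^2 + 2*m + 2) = -3*m^3 - 11*m^2 - 10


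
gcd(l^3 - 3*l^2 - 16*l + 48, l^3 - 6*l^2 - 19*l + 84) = l^2 + l - 12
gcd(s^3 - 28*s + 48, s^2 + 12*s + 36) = s + 6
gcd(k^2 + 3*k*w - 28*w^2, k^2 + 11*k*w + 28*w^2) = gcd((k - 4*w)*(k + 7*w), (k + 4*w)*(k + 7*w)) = k + 7*w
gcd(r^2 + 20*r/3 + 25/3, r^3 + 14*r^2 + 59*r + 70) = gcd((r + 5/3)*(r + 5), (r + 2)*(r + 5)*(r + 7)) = r + 5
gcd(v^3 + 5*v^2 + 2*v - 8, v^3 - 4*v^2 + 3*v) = v - 1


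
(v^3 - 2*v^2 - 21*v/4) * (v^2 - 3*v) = v^5 - 5*v^4 + 3*v^3/4 + 63*v^2/4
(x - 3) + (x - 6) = 2*x - 9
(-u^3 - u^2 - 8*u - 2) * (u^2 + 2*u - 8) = -u^5 - 3*u^4 - 2*u^3 - 10*u^2 + 60*u + 16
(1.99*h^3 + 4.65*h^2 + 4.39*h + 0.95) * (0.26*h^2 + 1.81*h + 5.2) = 0.5174*h^5 + 4.8109*h^4 + 19.9059*h^3 + 32.3729*h^2 + 24.5475*h + 4.94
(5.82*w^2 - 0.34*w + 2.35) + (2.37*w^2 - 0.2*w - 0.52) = 8.19*w^2 - 0.54*w + 1.83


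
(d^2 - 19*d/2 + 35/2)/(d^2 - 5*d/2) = (d - 7)/d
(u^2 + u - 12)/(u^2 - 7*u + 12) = (u + 4)/(u - 4)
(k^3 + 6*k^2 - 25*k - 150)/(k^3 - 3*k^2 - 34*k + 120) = (k + 5)/(k - 4)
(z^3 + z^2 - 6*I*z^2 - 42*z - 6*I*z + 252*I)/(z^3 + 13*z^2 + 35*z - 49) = (z^2 - 6*z*(1 + I) + 36*I)/(z^2 + 6*z - 7)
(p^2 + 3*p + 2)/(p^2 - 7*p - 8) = (p + 2)/(p - 8)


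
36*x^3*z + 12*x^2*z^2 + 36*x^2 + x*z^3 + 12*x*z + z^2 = (6*x + z)^2*(x*z + 1)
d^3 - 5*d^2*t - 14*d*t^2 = d*(d - 7*t)*(d + 2*t)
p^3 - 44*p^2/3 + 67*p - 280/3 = (p - 7)*(p - 5)*(p - 8/3)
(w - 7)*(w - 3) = w^2 - 10*w + 21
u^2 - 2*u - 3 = (u - 3)*(u + 1)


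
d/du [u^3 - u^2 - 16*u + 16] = 3*u^2 - 2*u - 16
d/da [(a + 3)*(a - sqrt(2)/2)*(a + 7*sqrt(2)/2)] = 3*a^2 + 6*a + 6*sqrt(2)*a - 7/2 + 9*sqrt(2)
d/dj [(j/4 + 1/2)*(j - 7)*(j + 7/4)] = 3*j^2/4 - 13*j/8 - 91/16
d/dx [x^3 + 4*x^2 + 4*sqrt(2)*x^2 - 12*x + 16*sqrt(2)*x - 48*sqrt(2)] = 3*x^2 + 8*x + 8*sqrt(2)*x - 12 + 16*sqrt(2)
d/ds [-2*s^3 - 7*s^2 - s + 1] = -6*s^2 - 14*s - 1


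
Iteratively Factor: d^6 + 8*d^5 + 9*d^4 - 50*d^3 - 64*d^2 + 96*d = (d - 1)*(d^5 + 9*d^4 + 18*d^3 - 32*d^2 - 96*d) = d*(d - 1)*(d^4 + 9*d^3 + 18*d^2 - 32*d - 96) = d*(d - 1)*(d + 4)*(d^3 + 5*d^2 - 2*d - 24) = d*(d - 2)*(d - 1)*(d + 4)*(d^2 + 7*d + 12) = d*(d - 2)*(d - 1)*(d + 3)*(d + 4)*(d + 4)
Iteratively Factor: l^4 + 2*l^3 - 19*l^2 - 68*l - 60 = (l + 2)*(l^3 - 19*l - 30) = (l + 2)^2*(l^2 - 2*l - 15) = (l + 2)^2*(l + 3)*(l - 5)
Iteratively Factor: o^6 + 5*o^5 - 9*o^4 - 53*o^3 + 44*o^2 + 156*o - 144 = (o - 1)*(o^5 + 6*o^4 - 3*o^3 - 56*o^2 - 12*o + 144) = (o - 1)*(o + 3)*(o^4 + 3*o^3 - 12*o^2 - 20*o + 48) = (o - 2)*(o - 1)*(o + 3)*(o^3 + 5*o^2 - 2*o - 24) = (o - 2)*(o - 1)*(o + 3)^2*(o^2 + 2*o - 8) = (o - 2)^2*(o - 1)*(o + 3)^2*(o + 4)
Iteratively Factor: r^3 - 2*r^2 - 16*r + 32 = (r - 4)*(r^2 + 2*r - 8) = (r - 4)*(r + 4)*(r - 2)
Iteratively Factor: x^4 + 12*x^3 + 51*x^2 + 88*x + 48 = (x + 4)*(x^3 + 8*x^2 + 19*x + 12) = (x + 1)*(x + 4)*(x^2 + 7*x + 12) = (x + 1)*(x + 3)*(x + 4)*(x + 4)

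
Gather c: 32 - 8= 24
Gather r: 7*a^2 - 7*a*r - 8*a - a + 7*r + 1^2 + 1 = 7*a^2 - 9*a + r*(7 - 7*a) + 2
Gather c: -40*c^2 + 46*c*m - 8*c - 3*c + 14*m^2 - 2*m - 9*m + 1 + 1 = -40*c^2 + c*(46*m - 11) + 14*m^2 - 11*m + 2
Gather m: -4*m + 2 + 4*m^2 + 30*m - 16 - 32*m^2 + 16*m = -28*m^2 + 42*m - 14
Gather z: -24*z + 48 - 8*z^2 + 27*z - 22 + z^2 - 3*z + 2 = 28 - 7*z^2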